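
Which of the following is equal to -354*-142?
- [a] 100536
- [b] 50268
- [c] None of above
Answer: b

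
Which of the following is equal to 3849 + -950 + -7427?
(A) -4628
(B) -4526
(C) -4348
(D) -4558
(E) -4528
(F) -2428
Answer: E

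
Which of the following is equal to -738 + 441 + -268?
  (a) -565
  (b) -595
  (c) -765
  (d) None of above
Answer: a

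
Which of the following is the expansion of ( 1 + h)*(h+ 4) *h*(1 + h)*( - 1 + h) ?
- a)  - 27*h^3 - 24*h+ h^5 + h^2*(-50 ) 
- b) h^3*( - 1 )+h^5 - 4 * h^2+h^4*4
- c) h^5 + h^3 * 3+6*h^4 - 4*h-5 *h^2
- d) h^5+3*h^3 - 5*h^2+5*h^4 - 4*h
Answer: d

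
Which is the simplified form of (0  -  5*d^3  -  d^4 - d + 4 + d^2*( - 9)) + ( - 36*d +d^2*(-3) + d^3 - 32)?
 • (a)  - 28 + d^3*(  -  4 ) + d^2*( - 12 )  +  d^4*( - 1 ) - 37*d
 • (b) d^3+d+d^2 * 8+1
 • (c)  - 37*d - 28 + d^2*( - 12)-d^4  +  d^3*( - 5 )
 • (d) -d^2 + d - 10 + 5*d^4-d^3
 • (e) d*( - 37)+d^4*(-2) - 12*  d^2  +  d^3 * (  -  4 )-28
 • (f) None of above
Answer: a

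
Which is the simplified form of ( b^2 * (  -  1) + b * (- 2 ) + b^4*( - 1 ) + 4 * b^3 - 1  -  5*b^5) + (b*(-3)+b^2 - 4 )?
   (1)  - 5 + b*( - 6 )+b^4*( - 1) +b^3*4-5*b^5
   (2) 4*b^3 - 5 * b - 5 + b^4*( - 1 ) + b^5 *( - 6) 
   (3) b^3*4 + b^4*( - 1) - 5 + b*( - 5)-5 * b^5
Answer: 3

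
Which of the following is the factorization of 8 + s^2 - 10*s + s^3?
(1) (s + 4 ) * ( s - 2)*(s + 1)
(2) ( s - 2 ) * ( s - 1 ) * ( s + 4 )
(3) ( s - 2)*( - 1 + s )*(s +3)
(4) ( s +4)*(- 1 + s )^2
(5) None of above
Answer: 2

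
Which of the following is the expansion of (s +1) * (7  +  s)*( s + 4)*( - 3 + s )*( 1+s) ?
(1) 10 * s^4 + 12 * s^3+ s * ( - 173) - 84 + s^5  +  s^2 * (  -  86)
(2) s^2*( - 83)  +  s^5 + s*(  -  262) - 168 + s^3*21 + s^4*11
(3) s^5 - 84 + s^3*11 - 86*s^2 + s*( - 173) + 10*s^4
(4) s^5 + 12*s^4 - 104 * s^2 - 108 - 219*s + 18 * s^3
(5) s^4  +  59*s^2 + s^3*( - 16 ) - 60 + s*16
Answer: 1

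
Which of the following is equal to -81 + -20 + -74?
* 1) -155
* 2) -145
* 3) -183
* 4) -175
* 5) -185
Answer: 4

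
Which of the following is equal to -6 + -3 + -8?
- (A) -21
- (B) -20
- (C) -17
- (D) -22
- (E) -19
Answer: C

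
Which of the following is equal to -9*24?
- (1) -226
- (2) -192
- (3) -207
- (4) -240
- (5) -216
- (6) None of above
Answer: 5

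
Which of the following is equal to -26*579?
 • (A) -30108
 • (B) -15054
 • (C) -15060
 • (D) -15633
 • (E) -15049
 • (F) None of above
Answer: B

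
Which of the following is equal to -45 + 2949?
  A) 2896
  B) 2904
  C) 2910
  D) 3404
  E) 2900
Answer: B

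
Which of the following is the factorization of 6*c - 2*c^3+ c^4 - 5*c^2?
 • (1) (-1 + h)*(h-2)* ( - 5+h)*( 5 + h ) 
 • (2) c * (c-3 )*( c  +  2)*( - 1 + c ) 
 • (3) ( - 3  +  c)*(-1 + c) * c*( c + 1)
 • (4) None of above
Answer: 2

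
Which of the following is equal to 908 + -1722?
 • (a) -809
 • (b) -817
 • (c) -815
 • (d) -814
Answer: d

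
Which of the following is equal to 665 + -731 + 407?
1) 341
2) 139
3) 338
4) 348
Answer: 1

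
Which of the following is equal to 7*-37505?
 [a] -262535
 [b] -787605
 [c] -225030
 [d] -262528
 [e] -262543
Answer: a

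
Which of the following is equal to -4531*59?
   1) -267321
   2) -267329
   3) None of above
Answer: 2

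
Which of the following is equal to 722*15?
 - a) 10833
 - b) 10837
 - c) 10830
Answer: c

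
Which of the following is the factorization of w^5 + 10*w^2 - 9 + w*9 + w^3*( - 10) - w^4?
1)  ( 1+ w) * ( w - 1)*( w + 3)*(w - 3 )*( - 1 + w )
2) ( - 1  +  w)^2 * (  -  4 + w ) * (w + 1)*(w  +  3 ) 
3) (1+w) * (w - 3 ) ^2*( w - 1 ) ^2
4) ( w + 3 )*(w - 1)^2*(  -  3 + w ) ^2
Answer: 1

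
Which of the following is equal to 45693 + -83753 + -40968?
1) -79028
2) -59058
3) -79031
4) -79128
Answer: 1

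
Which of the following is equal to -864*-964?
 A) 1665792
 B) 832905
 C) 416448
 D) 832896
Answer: D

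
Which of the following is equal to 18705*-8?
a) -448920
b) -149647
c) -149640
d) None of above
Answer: c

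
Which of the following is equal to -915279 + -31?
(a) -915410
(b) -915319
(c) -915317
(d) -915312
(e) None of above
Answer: e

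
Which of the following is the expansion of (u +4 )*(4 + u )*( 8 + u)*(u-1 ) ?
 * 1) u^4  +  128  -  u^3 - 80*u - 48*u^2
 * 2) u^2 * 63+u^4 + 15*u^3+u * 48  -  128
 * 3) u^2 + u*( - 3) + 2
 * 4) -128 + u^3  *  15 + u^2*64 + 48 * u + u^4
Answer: 4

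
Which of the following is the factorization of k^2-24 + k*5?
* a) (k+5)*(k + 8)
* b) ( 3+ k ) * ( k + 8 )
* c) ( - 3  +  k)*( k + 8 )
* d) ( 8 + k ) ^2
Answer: c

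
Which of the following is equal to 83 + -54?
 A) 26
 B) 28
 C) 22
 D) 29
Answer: D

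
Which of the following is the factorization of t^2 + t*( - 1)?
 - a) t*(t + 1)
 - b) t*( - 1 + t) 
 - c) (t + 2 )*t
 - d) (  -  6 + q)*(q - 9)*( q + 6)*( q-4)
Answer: b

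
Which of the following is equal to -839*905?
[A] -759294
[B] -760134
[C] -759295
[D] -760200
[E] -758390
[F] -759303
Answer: C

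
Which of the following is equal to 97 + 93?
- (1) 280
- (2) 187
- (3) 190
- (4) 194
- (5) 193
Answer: 3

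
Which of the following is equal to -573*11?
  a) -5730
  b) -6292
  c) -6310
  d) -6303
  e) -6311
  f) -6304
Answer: d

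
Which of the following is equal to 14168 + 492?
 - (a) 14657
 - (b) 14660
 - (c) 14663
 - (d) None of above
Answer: b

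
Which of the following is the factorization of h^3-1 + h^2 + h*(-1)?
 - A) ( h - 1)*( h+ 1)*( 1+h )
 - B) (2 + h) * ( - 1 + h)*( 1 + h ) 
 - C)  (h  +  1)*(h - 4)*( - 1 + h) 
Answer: A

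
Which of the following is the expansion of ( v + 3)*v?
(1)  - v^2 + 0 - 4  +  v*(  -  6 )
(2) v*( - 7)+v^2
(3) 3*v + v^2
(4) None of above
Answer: 3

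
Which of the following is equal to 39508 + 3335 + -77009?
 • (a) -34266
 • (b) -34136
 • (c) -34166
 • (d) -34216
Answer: c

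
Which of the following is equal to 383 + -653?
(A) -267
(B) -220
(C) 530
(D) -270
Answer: D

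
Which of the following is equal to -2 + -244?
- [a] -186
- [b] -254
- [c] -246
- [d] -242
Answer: c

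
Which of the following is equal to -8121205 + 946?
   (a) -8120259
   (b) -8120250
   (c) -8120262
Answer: a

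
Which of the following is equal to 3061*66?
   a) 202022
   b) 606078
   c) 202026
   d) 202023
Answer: c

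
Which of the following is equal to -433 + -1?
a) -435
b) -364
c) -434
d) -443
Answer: c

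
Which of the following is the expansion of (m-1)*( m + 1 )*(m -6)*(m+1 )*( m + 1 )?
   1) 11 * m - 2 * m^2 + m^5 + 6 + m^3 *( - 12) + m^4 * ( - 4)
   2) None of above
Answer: 1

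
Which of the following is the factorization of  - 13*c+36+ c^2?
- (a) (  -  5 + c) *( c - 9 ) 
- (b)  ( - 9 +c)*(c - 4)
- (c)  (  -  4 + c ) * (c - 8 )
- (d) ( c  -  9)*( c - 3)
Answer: b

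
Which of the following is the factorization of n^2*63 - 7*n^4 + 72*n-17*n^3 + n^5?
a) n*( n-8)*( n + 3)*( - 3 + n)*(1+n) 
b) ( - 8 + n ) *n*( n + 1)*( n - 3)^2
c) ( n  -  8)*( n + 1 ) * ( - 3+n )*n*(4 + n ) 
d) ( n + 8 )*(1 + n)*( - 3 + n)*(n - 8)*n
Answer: a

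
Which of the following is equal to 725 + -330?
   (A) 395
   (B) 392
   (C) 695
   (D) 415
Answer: A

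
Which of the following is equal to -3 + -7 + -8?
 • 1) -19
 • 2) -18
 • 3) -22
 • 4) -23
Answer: 2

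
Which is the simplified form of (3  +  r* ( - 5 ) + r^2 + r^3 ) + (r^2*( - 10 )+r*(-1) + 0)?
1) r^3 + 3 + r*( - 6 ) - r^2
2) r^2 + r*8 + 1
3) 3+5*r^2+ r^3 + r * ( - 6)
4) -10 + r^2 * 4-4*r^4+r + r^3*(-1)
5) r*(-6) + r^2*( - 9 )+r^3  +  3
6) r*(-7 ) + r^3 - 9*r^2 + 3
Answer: 5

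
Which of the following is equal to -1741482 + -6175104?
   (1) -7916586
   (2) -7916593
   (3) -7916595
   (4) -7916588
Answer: 1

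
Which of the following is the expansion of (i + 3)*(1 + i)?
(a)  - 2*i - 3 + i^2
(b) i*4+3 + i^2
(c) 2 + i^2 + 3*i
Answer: b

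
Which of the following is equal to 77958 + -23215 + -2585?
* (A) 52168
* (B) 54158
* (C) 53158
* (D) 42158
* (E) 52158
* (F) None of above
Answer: E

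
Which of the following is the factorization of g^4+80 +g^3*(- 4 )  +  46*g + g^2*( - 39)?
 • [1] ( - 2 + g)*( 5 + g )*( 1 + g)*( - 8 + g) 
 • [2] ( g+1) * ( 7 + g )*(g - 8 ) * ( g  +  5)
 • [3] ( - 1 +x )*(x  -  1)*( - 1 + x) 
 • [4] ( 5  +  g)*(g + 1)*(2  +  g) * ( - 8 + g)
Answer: 1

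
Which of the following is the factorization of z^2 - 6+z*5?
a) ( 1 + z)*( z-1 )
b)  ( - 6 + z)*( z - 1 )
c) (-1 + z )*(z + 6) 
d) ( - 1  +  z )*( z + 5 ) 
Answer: c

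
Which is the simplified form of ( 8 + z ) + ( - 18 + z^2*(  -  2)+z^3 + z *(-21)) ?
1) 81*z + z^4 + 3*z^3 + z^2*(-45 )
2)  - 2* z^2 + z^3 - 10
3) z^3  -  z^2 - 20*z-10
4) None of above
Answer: 4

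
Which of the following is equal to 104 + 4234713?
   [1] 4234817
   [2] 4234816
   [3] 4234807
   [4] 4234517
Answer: 1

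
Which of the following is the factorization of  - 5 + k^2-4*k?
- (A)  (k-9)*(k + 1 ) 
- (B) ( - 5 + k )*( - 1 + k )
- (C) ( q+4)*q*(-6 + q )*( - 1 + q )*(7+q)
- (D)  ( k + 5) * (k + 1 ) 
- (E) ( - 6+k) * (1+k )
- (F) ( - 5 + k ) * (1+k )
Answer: F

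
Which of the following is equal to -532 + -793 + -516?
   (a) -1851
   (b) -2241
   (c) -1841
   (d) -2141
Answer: c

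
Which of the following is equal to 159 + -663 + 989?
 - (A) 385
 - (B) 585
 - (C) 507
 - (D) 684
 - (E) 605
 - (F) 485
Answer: F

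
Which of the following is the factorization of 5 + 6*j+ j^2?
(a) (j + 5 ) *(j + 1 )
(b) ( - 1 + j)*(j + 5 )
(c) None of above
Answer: a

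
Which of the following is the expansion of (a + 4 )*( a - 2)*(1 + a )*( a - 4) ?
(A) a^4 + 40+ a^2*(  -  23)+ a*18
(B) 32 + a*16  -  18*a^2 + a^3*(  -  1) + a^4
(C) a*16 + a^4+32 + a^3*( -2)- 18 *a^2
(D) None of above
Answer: B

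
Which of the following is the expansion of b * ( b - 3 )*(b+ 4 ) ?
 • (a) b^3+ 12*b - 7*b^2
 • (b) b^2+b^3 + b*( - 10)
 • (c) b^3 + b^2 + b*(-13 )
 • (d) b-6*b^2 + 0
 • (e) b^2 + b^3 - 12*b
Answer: e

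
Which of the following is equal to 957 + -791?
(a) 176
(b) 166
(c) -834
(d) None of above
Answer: b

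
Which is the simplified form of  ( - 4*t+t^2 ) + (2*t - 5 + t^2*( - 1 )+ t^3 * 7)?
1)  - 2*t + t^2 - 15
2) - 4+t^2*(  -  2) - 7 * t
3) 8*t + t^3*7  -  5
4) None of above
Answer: 4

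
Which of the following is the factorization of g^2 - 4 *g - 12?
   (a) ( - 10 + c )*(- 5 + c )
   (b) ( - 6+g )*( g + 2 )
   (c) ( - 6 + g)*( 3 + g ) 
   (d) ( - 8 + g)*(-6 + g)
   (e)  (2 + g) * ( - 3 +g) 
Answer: b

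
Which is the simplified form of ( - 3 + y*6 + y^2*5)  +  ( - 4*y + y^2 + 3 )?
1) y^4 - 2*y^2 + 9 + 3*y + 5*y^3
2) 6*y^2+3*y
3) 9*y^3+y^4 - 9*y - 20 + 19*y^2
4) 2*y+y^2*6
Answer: 4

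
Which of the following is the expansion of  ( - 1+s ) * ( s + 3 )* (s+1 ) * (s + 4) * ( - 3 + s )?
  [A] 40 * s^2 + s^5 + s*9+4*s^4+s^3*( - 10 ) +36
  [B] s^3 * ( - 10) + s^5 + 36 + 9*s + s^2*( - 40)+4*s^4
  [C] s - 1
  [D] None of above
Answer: B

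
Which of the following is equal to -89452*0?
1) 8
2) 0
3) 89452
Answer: 2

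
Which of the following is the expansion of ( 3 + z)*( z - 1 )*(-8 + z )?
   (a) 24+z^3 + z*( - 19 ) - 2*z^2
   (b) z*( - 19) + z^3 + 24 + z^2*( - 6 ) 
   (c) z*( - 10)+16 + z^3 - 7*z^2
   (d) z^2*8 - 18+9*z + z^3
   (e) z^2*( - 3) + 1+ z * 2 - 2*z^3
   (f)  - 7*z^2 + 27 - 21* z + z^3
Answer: b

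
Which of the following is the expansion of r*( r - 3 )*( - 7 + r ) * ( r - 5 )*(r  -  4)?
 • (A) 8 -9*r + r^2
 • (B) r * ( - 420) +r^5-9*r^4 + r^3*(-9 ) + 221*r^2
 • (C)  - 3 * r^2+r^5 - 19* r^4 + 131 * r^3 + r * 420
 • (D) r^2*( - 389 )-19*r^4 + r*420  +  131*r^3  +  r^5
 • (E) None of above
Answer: D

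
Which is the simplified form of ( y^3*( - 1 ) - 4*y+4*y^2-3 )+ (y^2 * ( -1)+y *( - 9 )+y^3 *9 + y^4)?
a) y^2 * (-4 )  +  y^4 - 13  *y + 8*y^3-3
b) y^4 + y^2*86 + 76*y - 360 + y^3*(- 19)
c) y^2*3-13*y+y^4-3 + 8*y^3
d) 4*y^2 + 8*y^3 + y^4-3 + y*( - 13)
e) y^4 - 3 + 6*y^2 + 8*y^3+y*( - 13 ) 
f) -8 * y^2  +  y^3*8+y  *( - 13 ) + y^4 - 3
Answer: c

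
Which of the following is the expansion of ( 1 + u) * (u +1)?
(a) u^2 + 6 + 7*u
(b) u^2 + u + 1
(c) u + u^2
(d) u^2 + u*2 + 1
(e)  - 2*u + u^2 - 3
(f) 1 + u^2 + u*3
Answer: d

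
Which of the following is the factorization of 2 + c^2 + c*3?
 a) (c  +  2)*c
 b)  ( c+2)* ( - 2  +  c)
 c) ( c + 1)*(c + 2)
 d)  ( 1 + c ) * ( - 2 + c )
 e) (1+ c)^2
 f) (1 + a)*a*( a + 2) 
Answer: c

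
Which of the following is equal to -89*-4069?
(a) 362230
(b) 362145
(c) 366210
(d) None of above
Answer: d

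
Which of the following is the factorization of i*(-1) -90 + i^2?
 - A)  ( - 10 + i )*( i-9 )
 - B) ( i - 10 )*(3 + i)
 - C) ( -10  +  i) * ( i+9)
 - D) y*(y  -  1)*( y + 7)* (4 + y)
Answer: C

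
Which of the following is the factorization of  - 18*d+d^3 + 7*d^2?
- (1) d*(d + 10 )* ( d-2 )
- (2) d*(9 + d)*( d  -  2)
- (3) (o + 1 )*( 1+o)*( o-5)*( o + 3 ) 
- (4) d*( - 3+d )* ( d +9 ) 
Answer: 2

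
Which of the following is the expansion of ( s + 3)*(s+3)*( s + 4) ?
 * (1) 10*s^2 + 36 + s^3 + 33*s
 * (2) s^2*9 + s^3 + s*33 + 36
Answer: 1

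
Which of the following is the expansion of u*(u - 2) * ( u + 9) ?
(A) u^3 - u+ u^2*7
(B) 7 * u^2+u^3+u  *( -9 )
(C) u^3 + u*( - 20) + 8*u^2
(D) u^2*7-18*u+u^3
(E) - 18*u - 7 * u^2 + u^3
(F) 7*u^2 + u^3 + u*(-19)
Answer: D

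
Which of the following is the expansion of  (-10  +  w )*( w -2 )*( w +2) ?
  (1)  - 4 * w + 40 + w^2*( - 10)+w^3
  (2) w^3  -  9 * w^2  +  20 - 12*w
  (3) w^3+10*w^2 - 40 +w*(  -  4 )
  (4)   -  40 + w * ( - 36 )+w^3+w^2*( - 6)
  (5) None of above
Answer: 1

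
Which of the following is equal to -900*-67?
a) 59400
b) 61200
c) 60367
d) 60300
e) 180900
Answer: d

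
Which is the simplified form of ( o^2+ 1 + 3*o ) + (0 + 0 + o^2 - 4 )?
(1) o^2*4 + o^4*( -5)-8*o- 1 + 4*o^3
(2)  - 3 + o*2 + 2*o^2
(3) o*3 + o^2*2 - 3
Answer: 3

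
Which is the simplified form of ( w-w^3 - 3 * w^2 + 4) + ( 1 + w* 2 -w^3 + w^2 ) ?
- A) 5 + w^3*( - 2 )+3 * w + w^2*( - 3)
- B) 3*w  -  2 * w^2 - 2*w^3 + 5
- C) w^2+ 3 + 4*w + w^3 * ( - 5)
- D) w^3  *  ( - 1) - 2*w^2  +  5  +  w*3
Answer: B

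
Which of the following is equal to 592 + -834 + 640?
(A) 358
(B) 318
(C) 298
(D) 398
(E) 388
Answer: D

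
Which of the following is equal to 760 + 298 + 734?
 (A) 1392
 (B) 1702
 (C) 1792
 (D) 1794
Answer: C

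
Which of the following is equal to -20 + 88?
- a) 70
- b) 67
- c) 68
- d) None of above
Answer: c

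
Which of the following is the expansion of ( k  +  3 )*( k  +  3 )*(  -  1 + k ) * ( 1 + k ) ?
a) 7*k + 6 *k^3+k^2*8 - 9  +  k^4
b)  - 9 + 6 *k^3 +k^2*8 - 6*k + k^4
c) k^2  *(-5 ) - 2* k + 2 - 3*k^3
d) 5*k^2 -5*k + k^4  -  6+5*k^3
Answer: b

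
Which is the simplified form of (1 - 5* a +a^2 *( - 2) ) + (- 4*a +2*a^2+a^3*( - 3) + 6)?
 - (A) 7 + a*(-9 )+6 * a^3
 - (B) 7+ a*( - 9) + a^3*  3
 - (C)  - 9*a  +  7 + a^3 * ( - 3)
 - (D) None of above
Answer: C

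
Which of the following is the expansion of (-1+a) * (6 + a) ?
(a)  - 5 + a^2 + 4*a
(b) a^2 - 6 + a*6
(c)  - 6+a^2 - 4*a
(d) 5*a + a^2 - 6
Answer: d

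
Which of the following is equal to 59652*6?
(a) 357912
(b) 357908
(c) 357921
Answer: a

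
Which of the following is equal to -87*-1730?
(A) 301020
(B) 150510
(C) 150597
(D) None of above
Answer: B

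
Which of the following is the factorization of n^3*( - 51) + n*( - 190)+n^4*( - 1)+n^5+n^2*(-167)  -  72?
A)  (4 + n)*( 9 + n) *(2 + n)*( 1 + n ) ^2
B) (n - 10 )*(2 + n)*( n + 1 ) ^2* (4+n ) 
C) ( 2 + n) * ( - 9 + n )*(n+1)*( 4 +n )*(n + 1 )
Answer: C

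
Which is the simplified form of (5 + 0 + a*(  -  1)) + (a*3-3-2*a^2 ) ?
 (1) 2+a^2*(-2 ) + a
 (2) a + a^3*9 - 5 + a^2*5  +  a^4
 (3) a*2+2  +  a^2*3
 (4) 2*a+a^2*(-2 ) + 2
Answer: 4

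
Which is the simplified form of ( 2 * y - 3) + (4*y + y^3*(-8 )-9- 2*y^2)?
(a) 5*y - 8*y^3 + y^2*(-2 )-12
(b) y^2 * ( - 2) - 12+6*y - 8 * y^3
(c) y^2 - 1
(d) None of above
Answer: b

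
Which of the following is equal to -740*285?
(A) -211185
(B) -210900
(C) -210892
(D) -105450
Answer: B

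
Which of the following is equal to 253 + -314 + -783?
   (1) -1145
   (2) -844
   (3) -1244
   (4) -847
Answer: 2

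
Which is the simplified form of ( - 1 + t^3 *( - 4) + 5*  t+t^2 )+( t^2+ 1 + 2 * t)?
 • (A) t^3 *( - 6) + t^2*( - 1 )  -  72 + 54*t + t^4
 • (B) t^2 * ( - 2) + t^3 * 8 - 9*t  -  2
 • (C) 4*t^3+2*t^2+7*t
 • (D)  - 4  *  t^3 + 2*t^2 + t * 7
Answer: D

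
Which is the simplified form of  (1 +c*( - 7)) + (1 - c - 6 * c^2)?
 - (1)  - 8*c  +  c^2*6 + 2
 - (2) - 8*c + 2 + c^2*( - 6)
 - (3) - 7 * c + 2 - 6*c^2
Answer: 2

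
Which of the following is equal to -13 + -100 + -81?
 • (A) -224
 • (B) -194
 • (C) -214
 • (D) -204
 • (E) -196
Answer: B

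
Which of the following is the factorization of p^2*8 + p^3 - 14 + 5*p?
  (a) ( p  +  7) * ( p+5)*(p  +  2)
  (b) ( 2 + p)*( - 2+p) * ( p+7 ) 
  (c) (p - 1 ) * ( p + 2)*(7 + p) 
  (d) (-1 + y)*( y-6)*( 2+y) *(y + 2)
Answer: c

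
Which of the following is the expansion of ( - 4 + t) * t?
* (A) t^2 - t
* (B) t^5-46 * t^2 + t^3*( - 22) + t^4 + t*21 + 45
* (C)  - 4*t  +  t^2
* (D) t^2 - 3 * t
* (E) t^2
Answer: C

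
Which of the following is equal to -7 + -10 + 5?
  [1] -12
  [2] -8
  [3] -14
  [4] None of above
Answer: 1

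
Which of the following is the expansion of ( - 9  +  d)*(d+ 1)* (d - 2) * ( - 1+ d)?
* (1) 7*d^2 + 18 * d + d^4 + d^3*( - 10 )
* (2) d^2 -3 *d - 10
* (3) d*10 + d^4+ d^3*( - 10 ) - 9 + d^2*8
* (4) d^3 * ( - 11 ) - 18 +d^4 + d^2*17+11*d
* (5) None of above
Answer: 4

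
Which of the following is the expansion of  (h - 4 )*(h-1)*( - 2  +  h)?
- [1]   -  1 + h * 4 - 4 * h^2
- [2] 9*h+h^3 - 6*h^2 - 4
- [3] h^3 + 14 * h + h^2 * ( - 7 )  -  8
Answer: 3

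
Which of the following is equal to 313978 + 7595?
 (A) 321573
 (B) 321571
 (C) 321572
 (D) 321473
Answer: A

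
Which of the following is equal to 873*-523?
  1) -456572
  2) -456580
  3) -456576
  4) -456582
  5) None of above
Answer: 5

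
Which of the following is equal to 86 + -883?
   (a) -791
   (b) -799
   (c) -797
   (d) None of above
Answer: c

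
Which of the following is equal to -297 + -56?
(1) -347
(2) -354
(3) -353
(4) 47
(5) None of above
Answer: 3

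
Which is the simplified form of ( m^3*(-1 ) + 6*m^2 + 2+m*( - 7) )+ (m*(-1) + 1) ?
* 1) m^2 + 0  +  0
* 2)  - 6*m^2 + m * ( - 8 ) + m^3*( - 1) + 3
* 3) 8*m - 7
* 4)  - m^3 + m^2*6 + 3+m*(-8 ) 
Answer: 4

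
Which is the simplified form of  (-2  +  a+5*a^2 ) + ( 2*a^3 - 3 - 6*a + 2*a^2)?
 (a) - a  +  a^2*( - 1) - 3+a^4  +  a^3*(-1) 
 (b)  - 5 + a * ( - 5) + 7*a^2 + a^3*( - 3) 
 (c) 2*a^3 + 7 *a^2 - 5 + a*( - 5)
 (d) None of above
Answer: c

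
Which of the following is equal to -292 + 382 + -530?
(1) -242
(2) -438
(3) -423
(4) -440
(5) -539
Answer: 4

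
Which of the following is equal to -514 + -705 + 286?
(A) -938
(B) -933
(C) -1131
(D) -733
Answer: B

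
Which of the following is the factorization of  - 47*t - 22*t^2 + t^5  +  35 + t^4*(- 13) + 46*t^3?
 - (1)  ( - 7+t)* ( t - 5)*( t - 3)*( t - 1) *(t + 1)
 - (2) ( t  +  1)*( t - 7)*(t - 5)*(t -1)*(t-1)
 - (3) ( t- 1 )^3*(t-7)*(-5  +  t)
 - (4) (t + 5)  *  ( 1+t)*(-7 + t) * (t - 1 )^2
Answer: 2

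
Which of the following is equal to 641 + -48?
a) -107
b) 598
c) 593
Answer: c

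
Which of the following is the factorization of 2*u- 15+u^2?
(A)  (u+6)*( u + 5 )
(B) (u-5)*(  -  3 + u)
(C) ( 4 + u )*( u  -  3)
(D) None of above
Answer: D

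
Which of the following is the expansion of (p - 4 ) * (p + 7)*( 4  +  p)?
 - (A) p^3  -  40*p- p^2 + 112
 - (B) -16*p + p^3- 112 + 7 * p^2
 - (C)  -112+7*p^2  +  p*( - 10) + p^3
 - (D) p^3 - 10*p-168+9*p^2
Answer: B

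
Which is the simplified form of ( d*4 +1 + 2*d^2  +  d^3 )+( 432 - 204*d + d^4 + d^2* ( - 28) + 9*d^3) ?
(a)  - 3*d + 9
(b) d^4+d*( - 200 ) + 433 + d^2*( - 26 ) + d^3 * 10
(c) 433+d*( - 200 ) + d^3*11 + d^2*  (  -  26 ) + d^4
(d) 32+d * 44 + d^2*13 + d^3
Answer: b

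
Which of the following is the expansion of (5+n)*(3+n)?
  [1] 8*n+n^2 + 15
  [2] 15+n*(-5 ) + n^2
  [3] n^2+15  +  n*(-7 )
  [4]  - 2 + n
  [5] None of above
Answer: 1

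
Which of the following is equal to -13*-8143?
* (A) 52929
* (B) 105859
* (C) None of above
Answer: B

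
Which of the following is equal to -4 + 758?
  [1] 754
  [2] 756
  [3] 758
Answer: 1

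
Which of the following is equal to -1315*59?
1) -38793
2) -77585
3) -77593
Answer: 2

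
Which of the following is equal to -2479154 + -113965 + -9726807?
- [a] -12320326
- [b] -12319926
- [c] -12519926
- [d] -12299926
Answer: b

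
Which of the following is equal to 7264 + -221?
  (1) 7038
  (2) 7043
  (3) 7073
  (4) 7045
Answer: 2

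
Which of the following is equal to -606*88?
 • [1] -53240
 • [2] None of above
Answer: 2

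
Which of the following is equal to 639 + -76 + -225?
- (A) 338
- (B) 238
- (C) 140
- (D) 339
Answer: A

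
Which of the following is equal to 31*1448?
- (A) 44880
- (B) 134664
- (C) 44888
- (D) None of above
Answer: C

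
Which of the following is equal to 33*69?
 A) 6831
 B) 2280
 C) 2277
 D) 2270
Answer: C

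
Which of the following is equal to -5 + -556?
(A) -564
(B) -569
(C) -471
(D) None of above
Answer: D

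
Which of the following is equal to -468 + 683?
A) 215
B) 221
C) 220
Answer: A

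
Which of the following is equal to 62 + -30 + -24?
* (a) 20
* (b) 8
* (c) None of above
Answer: b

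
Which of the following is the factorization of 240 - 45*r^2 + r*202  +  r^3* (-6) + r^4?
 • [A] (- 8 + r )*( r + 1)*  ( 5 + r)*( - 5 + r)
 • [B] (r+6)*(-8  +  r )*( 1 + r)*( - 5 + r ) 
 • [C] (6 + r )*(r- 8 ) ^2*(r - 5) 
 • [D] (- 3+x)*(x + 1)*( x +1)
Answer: B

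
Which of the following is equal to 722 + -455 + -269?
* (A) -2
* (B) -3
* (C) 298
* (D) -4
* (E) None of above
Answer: A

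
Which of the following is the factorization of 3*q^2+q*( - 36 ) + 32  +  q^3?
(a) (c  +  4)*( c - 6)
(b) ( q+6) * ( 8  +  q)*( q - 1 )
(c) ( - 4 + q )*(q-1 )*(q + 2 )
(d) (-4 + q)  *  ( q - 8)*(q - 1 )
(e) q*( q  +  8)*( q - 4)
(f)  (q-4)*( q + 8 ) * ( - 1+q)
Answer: f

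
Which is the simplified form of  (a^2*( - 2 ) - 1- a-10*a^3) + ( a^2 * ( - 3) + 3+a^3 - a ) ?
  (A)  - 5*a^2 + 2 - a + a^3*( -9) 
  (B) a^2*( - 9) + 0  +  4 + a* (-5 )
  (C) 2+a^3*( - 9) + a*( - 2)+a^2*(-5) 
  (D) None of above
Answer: C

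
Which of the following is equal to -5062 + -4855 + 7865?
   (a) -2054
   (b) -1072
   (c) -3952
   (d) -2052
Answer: d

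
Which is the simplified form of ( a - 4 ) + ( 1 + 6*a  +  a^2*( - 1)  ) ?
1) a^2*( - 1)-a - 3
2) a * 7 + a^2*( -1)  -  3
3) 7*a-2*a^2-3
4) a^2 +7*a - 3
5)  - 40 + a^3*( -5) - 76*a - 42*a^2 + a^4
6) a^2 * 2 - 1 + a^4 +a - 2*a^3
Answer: 2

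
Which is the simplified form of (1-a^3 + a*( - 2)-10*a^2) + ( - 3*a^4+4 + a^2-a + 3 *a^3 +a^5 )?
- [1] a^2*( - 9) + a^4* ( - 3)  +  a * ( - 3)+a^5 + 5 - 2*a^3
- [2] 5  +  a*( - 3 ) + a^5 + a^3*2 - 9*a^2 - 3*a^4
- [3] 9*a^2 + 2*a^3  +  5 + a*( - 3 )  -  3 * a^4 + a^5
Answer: 2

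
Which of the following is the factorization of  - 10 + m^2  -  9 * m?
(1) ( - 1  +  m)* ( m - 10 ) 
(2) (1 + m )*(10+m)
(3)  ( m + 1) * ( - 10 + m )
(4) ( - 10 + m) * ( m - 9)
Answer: 3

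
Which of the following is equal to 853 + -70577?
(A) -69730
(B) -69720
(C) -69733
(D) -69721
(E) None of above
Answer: E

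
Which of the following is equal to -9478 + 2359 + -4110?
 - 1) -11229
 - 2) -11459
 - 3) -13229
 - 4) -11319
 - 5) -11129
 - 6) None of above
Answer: 1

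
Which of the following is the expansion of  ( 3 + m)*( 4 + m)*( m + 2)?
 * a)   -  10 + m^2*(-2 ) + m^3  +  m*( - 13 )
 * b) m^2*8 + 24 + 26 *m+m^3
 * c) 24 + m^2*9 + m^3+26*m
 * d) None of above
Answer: c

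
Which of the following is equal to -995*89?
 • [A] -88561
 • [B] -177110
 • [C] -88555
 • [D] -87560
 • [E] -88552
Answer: C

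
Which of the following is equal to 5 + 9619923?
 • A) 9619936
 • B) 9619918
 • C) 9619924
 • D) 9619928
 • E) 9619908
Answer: D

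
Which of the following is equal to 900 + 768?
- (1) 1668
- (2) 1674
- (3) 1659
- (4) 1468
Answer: 1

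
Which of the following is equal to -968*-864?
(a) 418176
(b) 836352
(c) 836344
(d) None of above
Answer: b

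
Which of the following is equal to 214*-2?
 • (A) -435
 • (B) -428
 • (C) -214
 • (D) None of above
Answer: B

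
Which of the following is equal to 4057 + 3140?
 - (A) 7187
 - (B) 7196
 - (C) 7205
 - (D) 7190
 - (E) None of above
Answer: E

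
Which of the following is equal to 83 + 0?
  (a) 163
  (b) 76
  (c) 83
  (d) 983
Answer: c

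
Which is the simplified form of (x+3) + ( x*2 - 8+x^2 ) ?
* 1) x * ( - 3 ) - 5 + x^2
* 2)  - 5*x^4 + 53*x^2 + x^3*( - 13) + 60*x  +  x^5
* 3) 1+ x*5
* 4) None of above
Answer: 4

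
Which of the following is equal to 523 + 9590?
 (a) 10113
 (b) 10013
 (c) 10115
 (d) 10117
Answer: a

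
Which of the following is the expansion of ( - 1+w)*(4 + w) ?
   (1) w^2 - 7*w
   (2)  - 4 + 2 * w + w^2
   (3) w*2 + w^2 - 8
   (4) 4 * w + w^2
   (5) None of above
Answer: 5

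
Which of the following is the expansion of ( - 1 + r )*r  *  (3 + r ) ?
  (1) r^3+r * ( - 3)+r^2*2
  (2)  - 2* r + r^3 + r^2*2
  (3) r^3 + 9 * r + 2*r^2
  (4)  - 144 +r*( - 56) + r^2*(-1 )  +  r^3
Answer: 1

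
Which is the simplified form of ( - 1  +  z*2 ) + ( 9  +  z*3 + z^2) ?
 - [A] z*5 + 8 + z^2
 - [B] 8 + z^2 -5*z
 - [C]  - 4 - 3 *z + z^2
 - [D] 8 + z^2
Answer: A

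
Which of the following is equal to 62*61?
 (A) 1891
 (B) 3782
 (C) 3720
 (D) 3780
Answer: B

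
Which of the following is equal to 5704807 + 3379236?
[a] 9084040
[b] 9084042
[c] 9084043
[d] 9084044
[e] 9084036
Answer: c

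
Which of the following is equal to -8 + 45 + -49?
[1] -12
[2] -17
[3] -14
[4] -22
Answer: 1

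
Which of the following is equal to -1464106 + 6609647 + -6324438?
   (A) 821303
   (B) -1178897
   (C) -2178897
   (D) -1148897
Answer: B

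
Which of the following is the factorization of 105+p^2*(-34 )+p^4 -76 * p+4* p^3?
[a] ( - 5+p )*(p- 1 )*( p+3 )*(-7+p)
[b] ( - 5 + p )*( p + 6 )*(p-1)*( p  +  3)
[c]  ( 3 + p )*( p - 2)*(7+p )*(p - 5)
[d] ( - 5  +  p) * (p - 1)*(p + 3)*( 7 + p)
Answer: d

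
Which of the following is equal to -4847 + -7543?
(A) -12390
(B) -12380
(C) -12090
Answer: A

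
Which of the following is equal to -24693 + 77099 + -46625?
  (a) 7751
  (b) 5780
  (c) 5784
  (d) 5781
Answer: d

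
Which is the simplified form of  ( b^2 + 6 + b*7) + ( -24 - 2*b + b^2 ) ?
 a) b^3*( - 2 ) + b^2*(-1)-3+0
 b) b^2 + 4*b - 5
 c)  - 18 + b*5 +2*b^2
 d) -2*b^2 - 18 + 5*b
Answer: c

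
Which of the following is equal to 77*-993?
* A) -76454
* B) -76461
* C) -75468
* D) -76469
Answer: B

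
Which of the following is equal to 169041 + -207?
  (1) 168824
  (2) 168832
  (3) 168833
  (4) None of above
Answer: 4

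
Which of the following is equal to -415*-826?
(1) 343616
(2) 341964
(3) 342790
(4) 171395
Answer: 3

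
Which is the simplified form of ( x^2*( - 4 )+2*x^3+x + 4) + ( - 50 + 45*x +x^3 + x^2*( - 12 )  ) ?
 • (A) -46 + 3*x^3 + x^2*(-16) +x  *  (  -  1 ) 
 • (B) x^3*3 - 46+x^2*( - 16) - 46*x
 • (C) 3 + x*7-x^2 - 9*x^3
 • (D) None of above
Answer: D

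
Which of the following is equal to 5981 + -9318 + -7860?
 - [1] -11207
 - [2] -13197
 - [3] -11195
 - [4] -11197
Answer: 4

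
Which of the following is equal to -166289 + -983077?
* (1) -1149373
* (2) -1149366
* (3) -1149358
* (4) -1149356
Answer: 2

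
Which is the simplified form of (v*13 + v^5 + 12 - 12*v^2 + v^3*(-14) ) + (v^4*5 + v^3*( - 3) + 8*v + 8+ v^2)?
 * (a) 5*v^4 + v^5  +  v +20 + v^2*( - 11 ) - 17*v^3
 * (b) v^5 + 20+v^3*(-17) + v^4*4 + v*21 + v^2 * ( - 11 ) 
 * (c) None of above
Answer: c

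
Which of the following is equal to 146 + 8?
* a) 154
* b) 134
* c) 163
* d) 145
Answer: a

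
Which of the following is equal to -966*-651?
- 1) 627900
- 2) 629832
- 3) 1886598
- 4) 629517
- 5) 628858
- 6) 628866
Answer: 6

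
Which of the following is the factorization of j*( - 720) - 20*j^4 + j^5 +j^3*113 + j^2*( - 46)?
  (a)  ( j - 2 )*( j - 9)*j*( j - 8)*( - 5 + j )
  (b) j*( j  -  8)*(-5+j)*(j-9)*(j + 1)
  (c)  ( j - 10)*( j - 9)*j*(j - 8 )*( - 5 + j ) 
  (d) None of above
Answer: d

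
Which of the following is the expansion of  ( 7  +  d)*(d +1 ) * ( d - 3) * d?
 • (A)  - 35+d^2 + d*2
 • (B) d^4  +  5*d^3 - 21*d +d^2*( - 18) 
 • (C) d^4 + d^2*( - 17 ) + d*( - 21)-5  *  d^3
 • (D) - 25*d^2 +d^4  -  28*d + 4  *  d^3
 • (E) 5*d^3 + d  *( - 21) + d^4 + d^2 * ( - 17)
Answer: E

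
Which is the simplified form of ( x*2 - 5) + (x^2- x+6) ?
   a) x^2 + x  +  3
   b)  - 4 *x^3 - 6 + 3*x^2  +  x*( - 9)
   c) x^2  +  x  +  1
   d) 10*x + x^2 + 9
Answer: c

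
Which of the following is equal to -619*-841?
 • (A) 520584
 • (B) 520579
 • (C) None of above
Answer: B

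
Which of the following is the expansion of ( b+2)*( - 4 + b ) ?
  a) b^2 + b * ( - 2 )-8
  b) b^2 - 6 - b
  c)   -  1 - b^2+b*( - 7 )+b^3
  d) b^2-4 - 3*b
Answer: a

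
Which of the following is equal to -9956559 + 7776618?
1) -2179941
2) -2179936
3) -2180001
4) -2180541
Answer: 1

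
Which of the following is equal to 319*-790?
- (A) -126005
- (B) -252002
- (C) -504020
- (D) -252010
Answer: D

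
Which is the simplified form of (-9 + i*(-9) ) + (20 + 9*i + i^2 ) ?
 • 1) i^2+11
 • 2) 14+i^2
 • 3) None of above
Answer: 1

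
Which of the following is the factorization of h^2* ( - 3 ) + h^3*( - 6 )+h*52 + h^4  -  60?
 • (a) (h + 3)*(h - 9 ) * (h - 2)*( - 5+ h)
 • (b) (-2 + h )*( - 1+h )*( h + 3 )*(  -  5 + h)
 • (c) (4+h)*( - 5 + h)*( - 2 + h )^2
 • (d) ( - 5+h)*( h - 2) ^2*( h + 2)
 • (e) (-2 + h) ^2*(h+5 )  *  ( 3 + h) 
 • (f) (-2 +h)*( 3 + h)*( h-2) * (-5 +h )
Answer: f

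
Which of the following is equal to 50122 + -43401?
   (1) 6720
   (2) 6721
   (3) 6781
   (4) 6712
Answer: 2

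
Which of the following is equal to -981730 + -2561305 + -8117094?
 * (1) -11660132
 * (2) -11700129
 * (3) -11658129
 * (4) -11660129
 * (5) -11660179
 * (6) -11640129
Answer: 4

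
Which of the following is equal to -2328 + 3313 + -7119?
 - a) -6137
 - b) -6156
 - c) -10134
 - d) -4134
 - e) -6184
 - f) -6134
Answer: f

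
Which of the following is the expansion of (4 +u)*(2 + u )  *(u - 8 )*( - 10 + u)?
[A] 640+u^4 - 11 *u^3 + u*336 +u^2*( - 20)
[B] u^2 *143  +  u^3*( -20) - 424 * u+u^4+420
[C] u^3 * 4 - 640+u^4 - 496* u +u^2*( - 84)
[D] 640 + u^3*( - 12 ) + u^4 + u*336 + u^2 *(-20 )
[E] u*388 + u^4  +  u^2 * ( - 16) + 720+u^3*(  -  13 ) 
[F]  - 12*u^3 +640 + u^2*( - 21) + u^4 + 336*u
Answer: D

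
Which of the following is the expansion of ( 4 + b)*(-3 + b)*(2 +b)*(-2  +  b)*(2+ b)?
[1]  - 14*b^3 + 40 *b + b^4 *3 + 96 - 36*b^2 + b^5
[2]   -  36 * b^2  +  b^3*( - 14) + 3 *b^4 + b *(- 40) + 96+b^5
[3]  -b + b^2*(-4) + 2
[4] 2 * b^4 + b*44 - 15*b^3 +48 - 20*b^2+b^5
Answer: 1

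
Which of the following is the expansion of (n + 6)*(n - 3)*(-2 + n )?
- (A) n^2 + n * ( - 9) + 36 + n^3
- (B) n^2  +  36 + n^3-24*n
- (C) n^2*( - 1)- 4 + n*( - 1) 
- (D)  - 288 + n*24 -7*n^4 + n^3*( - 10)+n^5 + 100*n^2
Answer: B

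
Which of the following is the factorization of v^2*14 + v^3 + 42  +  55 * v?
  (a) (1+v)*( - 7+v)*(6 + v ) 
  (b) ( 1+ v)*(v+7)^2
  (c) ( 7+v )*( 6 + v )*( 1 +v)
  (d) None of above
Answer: c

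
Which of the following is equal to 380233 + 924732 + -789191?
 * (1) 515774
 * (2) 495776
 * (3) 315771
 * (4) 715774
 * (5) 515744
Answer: 1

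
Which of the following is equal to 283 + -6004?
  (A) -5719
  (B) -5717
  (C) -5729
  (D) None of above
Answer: D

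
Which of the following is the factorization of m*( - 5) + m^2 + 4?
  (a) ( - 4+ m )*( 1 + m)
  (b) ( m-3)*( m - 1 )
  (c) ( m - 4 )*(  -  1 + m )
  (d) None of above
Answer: c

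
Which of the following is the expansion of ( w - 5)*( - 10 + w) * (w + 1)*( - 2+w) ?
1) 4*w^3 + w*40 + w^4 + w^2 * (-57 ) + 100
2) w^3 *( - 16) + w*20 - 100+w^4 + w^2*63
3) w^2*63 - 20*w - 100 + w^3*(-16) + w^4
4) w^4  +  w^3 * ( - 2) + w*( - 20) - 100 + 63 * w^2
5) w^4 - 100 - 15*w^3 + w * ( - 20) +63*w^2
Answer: 3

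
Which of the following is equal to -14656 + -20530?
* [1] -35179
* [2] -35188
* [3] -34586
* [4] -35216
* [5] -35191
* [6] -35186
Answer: 6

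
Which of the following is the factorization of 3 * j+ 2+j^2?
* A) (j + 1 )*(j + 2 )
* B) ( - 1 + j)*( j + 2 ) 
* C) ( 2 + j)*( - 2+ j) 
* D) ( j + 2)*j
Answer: A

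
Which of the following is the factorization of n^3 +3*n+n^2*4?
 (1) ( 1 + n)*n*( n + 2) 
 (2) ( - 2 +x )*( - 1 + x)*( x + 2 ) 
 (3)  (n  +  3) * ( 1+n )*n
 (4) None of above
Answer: 3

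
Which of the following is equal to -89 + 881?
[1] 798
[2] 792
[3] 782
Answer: 2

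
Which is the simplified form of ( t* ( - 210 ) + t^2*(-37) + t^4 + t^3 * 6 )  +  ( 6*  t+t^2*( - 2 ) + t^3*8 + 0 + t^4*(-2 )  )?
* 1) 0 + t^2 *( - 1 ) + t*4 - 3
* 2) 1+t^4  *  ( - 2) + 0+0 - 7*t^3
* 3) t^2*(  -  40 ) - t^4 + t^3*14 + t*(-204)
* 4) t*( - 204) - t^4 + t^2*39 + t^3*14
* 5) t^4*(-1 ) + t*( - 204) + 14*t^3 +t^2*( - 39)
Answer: 5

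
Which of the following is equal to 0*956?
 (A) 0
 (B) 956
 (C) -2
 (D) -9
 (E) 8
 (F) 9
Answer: A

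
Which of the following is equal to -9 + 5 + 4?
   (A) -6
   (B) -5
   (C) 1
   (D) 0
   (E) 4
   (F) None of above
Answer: D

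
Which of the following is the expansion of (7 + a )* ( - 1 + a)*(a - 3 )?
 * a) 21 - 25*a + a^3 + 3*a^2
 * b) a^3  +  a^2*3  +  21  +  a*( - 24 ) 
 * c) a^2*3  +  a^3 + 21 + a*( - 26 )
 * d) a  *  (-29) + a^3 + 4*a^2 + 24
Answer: a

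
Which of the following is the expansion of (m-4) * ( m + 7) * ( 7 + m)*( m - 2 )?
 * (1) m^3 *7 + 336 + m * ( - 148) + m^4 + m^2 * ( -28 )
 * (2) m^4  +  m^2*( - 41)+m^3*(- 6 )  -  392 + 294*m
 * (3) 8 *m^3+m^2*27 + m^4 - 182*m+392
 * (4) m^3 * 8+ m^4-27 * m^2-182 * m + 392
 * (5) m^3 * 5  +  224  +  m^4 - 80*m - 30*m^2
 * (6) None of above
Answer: 4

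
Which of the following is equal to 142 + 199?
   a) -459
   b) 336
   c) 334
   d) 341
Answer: d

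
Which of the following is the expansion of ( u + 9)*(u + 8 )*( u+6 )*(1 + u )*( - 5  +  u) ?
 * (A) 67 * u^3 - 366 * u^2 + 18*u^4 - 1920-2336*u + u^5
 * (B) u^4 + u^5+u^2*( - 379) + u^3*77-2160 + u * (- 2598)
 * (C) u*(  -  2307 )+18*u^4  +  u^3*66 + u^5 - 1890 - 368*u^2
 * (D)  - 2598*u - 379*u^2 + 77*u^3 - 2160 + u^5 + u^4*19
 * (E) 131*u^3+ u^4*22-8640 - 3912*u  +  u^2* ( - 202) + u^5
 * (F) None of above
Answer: D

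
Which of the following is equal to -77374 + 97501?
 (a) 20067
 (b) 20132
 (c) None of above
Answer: c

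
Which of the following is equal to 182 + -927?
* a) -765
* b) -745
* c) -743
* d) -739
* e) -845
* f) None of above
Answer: b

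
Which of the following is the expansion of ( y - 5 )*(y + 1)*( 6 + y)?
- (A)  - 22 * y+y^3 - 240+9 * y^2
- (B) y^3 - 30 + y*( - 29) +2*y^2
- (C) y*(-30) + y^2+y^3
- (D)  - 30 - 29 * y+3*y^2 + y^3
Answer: B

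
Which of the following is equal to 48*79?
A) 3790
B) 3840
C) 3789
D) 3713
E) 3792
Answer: E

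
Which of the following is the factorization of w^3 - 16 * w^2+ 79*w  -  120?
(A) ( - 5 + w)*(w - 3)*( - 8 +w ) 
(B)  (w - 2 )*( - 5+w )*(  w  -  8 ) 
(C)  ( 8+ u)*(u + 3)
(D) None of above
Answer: A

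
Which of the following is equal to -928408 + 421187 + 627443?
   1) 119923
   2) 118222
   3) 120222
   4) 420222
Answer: 3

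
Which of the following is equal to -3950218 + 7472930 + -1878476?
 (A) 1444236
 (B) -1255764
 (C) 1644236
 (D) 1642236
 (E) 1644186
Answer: C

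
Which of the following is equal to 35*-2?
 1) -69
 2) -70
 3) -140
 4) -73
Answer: 2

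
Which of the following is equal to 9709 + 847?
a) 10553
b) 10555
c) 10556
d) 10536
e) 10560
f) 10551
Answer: c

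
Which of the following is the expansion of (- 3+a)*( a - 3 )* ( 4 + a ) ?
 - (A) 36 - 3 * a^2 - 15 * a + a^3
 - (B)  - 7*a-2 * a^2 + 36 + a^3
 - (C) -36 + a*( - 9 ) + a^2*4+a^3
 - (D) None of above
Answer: D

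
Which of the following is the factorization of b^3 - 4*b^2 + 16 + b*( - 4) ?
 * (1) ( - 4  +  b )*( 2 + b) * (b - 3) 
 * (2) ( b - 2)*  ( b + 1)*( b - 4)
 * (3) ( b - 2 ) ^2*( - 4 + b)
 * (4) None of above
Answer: 4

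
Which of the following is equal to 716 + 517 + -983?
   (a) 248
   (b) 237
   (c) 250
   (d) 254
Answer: c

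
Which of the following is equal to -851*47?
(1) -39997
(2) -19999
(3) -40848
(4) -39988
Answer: 1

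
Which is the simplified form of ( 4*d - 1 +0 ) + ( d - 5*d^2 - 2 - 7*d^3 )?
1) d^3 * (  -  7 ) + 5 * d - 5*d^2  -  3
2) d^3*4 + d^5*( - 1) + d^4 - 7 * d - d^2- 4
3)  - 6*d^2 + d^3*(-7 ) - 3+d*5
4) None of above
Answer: 1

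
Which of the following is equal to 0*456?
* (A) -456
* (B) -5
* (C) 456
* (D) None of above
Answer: D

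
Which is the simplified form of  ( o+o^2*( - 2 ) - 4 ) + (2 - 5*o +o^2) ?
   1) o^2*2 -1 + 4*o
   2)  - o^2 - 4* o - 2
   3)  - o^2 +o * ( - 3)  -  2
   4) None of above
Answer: 2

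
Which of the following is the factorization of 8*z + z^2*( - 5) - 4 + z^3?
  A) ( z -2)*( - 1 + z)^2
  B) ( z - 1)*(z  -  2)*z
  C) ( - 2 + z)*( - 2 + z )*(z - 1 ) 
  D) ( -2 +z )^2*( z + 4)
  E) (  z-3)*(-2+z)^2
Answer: C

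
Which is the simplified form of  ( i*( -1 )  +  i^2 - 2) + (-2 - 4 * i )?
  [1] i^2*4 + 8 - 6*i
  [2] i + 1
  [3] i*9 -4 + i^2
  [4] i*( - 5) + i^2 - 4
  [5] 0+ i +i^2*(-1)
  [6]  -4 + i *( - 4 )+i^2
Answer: 4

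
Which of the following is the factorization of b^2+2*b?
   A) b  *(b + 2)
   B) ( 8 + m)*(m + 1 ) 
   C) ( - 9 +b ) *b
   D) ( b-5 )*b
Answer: A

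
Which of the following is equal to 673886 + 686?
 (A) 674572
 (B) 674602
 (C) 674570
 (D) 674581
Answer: A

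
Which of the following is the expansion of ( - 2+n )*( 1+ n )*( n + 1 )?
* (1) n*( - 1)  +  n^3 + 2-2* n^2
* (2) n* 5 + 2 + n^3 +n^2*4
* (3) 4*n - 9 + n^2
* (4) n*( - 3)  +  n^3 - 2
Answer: 4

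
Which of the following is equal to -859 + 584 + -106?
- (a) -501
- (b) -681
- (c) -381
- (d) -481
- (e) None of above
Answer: c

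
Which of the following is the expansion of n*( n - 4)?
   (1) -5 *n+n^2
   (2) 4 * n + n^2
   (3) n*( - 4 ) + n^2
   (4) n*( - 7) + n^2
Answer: 3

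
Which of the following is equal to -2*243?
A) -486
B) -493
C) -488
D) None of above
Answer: A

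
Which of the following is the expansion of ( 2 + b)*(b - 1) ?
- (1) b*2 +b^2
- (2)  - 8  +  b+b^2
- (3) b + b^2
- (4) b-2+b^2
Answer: 4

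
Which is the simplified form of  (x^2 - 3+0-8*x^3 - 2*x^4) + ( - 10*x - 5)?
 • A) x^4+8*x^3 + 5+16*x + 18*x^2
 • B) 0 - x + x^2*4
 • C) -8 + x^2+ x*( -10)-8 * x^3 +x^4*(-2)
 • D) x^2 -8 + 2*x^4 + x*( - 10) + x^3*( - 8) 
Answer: C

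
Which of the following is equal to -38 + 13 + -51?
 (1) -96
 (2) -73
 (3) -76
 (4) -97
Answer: 3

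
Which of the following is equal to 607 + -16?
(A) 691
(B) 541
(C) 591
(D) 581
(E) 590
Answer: C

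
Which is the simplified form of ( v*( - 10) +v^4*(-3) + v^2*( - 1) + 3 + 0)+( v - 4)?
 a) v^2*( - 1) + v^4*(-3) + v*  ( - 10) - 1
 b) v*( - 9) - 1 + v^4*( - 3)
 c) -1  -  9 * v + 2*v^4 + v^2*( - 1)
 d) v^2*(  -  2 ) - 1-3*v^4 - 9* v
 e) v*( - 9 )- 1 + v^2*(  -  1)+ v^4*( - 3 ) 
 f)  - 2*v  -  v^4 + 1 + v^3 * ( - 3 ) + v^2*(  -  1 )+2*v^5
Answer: e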